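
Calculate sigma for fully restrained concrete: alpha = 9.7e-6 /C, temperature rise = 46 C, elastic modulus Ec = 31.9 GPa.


sigma = alpha * dT * Ec
= 9.7e-6 * 46 * 31.9 * 1000
= 14.234 MPa

14.234


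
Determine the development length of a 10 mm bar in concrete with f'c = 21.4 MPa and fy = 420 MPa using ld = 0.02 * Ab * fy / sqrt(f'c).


Ab = pi * 10^2 / 4 = 78.54 mm2
ld = 0.02 * 78.54 * 420 / sqrt(21.4)
= 142.6 mm

142.6


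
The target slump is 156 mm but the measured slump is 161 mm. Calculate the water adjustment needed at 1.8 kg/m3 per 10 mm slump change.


Difference = 156 - 161 = -5 mm
Water adjustment = -5 * 1.8 / 10 = -0.9 kg/m3

-0.9


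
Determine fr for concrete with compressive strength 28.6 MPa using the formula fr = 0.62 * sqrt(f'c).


fr = 0.62 * sqrt(28.6)
= 3.316 MPa

3.316


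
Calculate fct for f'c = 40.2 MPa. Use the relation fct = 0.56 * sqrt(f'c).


fct = 0.56 * sqrt(40.2)
= 0.56 * 6.34
= 3.551 MPa

3.551


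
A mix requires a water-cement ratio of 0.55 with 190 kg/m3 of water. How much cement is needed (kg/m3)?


Cement = water / (w/c)
= 190 / 0.55
= 345.5 kg/m3

345.5


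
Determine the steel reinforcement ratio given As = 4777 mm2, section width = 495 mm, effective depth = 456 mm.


rho = As / (b * d)
= 4777 / (495 * 456)
= 0.0212

0.0212


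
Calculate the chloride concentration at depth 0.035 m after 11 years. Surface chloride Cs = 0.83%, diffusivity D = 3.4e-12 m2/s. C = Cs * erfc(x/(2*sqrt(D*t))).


t_seconds = 11 * 365.25 * 24 * 3600 = 347133600.0 s
arg = 0.035 / (2 * sqrt(3.4e-12 * 347133600.0))
= 0.5094
erfc(0.5094) = 0.4713
C = 0.83 * 0.4713 = 0.3912%

0.3912


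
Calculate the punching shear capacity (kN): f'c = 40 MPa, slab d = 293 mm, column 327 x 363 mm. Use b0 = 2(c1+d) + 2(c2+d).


b0 = 2*(327 + 293) + 2*(363 + 293) = 2552 mm
Vc = 0.33 * sqrt(40) * 2552 * 293 / 1000
= 1560.6 kN

1560.6


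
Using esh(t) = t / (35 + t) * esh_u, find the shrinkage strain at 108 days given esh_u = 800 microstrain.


esh(108) = 108 / (35 + 108) * 800
= 108 / 143 * 800
= 604.2 microstrain

604.2


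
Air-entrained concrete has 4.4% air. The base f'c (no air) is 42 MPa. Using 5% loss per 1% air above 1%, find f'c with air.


Strength loss = (4.4 - 1) * 5 = 17.0%
f'c = 42 * (1 - 17.0/100)
= 34.86 MPa

34.86


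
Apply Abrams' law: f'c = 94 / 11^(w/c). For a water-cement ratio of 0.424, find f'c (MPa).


f'c = 94 / 11^0.424
= 94 / 2.764
= 34.01 MPa

34.01


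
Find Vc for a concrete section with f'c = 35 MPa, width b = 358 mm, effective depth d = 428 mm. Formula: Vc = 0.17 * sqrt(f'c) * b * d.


Vc = 0.17 * sqrt(35) * 358 * 428 / 1000
= 154.1 kN

154.1


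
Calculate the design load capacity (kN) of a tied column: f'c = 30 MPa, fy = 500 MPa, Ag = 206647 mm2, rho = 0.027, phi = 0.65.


Ast = rho * Ag = 0.027 * 206647 = 5579.469 mm2
phi*Pn = 0.65 * 0.80 * (0.85 * 30 * (206647 - 5579.469) + 500 * 5579.469) / 1000
= 4116.82 kN

4116.82


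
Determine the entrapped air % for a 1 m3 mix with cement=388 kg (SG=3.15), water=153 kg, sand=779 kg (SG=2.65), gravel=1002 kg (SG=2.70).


Vol cement = 388 / (3.15 * 1000) = 0.123175 m3
Vol water = 153 / 1000 = 0.153 m3
Vol sand = 779 / (2.65 * 1000) = 0.293962 m3
Vol gravel = 1002 / (2.70 * 1000) = 0.371111 m3
Total solid + water volume = 0.941248 m3
Air = (1 - 0.941248) * 100 = 5.88%

5.88


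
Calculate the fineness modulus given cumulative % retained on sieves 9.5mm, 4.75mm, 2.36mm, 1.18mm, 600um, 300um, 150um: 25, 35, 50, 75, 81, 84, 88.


FM = sum(cumulative % retained) / 100
= 438 / 100
= 4.38

4.38


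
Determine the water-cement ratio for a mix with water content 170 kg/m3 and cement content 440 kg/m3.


w/c = water / cement
w/c = 170 / 440 = 0.386

0.386


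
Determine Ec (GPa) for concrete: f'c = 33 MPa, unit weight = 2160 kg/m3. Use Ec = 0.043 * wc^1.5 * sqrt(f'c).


Ec = 0.043 * 2160^1.5 * sqrt(33) / 1000
= 24.8 GPa

24.8


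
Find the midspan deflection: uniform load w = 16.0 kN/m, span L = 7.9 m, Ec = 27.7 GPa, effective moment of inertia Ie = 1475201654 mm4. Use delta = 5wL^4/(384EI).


Convert: L = 7.9 m = 7900 mm, Ec = 27.7 GPa = 27700 MPa
delta = 5 * 16.0 * 7900^4 / (384 * 27700 * 1475201654)
= 19.86 mm

19.86


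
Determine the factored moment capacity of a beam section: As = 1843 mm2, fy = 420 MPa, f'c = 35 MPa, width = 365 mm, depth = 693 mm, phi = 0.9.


a = As * fy / (0.85 * f'c * b)
= 1843 * 420 / (0.85 * 35 * 365)
= 71.2844 mm
Mn = As * fy * (d - a/2) / 10^6
= 508.8344 kN-m
phi*Mn = 0.9 * 508.8344 = 457.95 kN-m

457.95


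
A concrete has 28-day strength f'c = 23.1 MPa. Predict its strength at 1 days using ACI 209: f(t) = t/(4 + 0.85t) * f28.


f(1) = 1 / (4 + 0.85 * 1) * 23.1
= 1 / 4.85 * 23.1
= 4.76 MPa

4.76


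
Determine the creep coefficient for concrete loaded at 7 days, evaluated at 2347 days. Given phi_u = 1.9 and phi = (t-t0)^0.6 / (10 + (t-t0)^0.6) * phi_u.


dt = 2347 - 7 = 2340
phi = 2340^0.6 / (10 + 2340^0.6) * 1.9
= 1.735

1.735


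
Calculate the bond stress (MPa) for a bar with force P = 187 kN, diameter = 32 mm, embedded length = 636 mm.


u = P / (pi * db * ld)
= 187 * 1000 / (pi * 32 * 636)
= 2.925 MPa

2.925


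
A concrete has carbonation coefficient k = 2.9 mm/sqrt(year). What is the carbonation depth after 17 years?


depth = k * sqrt(t)
= 2.9 * sqrt(17)
= 11.96 mm

11.96


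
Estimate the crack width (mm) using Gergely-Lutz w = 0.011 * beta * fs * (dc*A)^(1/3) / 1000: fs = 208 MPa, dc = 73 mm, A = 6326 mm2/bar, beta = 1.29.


w = 0.011 * beta * fs * (dc * A)^(1/3) / 1000
= 0.011 * 1.29 * 208 * (73 * 6326)^(1/3) / 1000
= 0.228 mm

0.228


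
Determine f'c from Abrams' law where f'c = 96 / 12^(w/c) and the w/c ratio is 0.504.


f'c = 96 / 12^0.504
= 96 / 3.499
= 27.44 MPa

27.44


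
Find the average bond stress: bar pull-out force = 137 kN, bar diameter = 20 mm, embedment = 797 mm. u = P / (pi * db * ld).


u = P / (pi * db * ld)
= 137 * 1000 / (pi * 20 * 797)
= 2.736 MPa

2.736


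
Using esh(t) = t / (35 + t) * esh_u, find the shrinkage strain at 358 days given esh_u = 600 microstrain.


esh(358) = 358 / (35 + 358) * 600
= 358 / 393 * 600
= 546.6 microstrain

546.6


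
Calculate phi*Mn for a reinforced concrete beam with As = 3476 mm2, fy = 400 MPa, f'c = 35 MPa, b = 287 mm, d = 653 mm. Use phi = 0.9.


a = As * fy / (0.85 * f'c * b)
= 3476 * 400 / (0.85 * 35 * 287)
= 162.8437 mm
Mn = As * fy * (d - a/2) / 10^6
= 794.7223 kN-m
phi*Mn = 0.9 * 794.7223 = 715.25 kN-m

715.25


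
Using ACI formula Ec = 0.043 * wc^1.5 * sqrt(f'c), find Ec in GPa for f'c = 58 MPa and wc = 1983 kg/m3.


Ec = 0.043 * 1983^1.5 * sqrt(58) / 1000
= 28.92 GPa

28.92


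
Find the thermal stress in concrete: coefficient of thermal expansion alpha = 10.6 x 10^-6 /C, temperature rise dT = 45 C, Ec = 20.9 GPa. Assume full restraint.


sigma = alpha * dT * Ec
= 10.6e-6 * 45 * 20.9 * 1000
= 9.969 MPa

9.969


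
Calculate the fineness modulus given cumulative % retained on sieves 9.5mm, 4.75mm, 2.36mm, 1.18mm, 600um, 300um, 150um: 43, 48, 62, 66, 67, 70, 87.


FM = sum(cumulative % retained) / 100
= 443 / 100
= 4.43

4.43


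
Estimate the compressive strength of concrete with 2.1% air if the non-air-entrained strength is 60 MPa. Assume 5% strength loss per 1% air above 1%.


Strength loss = (2.1 - 1) * 5 = 5.5%
f'c = 60 * (1 - 5.5/100)
= 56.7 MPa

56.7


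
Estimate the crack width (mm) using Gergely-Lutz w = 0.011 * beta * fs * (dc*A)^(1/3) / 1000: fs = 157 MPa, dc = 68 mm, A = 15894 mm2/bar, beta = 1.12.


w = 0.011 * beta * fs * (dc * A)^(1/3) / 1000
= 0.011 * 1.12 * 157 * (68 * 15894)^(1/3) / 1000
= 0.198 mm

0.198


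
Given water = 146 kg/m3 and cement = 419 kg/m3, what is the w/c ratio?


w/c = water / cement
w/c = 146 / 419 = 0.348

0.348


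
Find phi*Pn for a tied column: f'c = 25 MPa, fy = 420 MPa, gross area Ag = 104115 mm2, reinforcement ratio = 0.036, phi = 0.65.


Ast = rho * Ag = 0.036 * 104115 = 3748.14 mm2
phi*Pn = 0.65 * 0.80 * (0.85 * 25 * (104115 - 3748.14) + 420 * 3748.14) / 1000
= 1927.65 kN

1927.65


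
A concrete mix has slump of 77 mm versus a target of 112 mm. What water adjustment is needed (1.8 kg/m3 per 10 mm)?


Difference = 112 - 77 = 35 mm
Water adjustment = 35 * 1.8 / 10 = 6.3 kg/m3

6.3


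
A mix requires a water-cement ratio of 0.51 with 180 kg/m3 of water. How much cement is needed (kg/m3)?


Cement = water / (w/c)
= 180 / 0.51
= 352.9 kg/m3

352.9


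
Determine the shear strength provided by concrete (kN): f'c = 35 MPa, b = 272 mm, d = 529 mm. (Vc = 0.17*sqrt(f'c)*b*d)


Vc = 0.17 * sqrt(35) * 272 * 529 / 1000
= 144.71 kN

144.71


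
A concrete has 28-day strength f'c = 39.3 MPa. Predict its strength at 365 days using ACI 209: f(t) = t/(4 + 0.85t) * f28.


f(365) = 365 / (4 + 0.85 * 365) * 39.3
= 365 / 314.25 * 39.3
= 45.65 MPa

45.65


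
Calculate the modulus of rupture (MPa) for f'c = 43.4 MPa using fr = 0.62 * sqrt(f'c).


fr = 0.62 * sqrt(43.4)
= 4.084 MPa

4.084


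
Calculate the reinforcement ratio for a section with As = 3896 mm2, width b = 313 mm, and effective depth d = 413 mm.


rho = As / (b * d)
= 3896 / (313 * 413)
= 0.0301

0.0301


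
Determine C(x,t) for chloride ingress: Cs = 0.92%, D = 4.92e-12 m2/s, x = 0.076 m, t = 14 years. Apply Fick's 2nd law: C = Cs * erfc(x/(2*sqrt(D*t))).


t_seconds = 14 * 365.25 * 24 * 3600 = 441806400.0 s
arg = 0.076 / (2 * sqrt(4.92e-12 * 441806400.0))
= 0.8151
erfc(0.8151) = 0.2491
C = 0.92 * 0.2491 = 0.2291%

0.2291


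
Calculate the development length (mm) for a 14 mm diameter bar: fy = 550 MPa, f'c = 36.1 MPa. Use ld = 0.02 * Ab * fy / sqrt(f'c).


Ab = pi * 14^2 / 4 = 153.938 mm2
ld = 0.02 * 153.938 * 550 / sqrt(36.1)
= 281.8 mm

281.8


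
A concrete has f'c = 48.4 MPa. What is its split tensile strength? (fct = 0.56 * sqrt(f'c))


fct = 0.56 * sqrt(48.4)
= 0.56 * 6.957
= 3.896 MPa

3.896


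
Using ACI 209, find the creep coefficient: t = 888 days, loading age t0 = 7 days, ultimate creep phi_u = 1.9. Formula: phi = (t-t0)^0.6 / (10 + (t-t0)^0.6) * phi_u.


dt = 888 - 7 = 881
phi = 881^0.6 / (10 + 881^0.6) * 1.9
= 1.623

1.623


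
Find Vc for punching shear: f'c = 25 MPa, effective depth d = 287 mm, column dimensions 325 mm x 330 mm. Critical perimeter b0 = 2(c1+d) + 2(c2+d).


b0 = 2*(325 + 287) + 2*(330 + 287) = 2458 mm
Vc = 0.33 * sqrt(25) * 2458 * 287 / 1000
= 1163.99 kN

1163.99


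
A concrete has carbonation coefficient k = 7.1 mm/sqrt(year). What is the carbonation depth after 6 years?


depth = k * sqrt(t)
= 7.1 * sqrt(6)
= 17.39 mm

17.39


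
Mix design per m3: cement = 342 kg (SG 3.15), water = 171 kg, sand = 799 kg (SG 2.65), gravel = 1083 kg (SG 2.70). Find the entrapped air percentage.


Vol cement = 342 / (3.15 * 1000) = 0.108571 m3
Vol water = 171 / 1000 = 0.171 m3
Vol sand = 799 / (2.65 * 1000) = 0.301509 m3
Vol gravel = 1083 / (2.70 * 1000) = 0.401111 m3
Total solid + water volume = 0.982192 m3
Air = (1 - 0.982192) * 100 = 1.78%

1.78


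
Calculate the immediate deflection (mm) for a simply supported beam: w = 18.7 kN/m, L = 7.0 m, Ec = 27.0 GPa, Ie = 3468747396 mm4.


Convert: L = 7.0 m = 7000 mm, Ec = 27.0 GPa = 27000 MPa
delta = 5 * 18.7 * 7000^4 / (384 * 27000 * 3468747396)
= 6.24 mm

6.24


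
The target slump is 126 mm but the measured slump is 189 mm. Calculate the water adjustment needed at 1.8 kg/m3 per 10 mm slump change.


Difference = 126 - 189 = -63 mm
Water adjustment = -63 * 1.8 / 10 = -11.3 kg/m3

-11.3


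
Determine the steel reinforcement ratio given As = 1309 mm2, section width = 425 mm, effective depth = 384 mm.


rho = As / (b * d)
= 1309 / (425 * 384)
= 0.008

0.008


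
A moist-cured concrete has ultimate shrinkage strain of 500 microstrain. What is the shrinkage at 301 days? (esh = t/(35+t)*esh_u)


esh(301) = 301 / (35 + 301) * 500
= 301 / 336 * 500
= 447.9 microstrain

447.9


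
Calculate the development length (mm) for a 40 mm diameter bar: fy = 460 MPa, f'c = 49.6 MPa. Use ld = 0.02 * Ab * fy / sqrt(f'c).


Ab = pi * 40^2 / 4 = 1256.637 mm2
ld = 0.02 * 1256.637 * 460 / sqrt(49.6)
= 1641.6 mm

1641.6


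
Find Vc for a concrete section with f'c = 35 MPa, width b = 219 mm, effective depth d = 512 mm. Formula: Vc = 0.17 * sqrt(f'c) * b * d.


Vc = 0.17 * sqrt(35) * 219 * 512 / 1000
= 112.77 kN

112.77


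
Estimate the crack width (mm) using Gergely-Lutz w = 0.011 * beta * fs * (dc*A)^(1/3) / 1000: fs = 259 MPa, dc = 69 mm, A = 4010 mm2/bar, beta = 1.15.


w = 0.011 * beta * fs * (dc * A)^(1/3) / 1000
= 0.011 * 1.15 * 259 * (69 * 4010)^(1/3) / 1000
= 0.213 mm

0.213


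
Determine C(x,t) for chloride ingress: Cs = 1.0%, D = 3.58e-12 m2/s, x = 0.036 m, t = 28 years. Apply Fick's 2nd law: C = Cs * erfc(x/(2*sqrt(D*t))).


t_seconds = 28 * 365.25 * 24 * 3600 = 883612800.0 s
arg = 0.036 / (2 * sqrt(3.58e-12 * 883612800.0))
= 0.32
erfc(0.32) = 0.6508
C = 1.0 * 0.6508 = 0.6508%

0.6508


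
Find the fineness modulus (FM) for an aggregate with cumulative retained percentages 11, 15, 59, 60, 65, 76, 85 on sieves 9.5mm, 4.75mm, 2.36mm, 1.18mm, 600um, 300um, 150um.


FM = sum(cumulative % retained) / 100
= 371 / 100
= 3.71

3.71


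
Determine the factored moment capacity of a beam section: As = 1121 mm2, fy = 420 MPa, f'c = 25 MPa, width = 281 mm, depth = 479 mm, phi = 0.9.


a = As * fy / (0.85 * f'c * b)
= 1121 * 420 / (0.85 * 25 * 281)
= 78.8478 mm
Mn = As * fy * (d - a/2) / 10^6
= 206.9612 kN-m
phi*Mn = 0.9 * 206.9612 = 186.27 kN-m

186.27


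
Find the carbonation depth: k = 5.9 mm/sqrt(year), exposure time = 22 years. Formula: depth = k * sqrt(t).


depth = k * sqrt(t)
= 5.9 * sqrt(22)
= 27.67 mm

27.67


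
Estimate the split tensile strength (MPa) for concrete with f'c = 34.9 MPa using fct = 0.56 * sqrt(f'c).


fct = 0.56 * sqrt(34.9)
= 0.56 * 5.908
= 3.308 MPa

3.308


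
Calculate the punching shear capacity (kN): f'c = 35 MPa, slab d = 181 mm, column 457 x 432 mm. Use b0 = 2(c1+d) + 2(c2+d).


b0 = 2*(457 + 181) + 2*(432 + 181) = 2502 mm
Vc = 0.33 * sqrt(35) * 2502 * 181 / 1000
= 884.13 kN

884.13


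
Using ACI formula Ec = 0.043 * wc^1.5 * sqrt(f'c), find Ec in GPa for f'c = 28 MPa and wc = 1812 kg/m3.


Ec = 0.043 * 1812^1.5 * sqrt(28) / 1000
= 17.55 GPa

17.55


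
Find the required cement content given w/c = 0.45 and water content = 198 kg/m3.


Cement = water / (w/c)
= 198 / 0.45
= 440.0 kg/m3

440.0


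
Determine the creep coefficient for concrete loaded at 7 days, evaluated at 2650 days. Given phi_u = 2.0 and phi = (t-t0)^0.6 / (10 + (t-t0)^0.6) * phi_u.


dt = 2650 - 7 = 2643
phi = 2643^0.6 / (10 + 2643^0.6) * 2.0
= 1.837

1.837


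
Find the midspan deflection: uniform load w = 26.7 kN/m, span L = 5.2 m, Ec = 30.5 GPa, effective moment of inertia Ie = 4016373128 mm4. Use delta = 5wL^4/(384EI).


Convert: L = 5.2 m = 5200 mm, Ec = 30.5 GPa = 30500 MPa
delta = 5 * 26.7 * 5200^4 / (384 * 30500 * 4016373128)
= 2.08 mm

2.08


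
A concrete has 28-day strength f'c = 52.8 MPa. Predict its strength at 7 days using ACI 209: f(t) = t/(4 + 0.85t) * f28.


f(7) = 7 / (4 + 0.85 * 7) * 52.8
= 7 / 9.95 * 52.8
= 37.15 MPa

37.15


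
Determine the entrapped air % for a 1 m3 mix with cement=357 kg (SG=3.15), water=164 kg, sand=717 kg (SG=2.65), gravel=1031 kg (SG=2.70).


Vol cement = 357 / (3.15 * 1000) = 0.113333 m3
Vol water = 164 / 1000 = 0.164 m3
Vol sand = 717 / (2.65 * 1000) = 0.270566 m3
Vol gravel = 1031 / (2.70 * 1000) = 0.381852 m3
Total solid + water volume = 0.929751 m3
Air = (1 - 0.929751) * 100 = 7.02%

7.02


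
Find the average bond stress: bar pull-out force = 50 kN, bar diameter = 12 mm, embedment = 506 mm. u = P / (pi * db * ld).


u = P / (pi * db * ld)
= 50 * 1000 / (pi * 12 * 506)
= 2.621 MPa

2.621


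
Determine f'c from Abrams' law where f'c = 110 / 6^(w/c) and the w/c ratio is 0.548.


f'c = 110 / 6^0.548
= 110 / 2.669
= 41.21 MPa

41.21


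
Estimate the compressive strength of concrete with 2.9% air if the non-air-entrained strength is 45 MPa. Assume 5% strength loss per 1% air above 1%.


Strength loss = (2.9 - 1) * 5 = 9.5%
f'c = 45 * (1 - 9.5/100)
= 40.73 MPa

40.73


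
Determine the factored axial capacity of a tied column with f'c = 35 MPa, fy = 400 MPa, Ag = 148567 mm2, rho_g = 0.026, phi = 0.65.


Ast = rho * Ag = 0.026 * 148567 = 3862.742 mm2
phi*Pn = 0.65 * 0.80 * (0.85 * 35 * (148567 - 3862.742) + 400 * 3862.742) / 1000
= 3042.03 kN

3042.03


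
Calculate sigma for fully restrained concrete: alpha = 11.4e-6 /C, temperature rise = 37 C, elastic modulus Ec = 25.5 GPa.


sigma = alpha * dT * Ec
= 11.4e-6 * 37 * 25.5 * 1000
= 10.756 MPa

10.756


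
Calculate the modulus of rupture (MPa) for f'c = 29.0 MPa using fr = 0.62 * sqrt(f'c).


fr = 0.62 * sqrt(29.0)
= 3.339 MPa

3.339


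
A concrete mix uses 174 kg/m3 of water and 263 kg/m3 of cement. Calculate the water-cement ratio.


w/c = water / cement
w/c = 174 / 263 = 0.662

0.662


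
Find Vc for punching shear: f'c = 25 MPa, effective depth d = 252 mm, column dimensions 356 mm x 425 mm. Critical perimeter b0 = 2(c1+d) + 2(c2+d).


b0 = 2*(356 + 252) + 2*(425 + 252) = 2570 mm
Vc = 0.33 * sqrt(25) * 2570 * 252 / 1000
= 1068.61 kN

1068.61


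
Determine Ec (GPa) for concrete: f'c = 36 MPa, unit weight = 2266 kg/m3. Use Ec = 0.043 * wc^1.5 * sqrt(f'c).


Ec = 0.043 * 2266^1.5 * sqrt(36) / 1000
= 27.83 GPa

27.83


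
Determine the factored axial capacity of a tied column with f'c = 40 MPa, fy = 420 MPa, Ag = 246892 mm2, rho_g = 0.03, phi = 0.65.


Ast = rho * Ag = 0.03 * 246892 = 7406.76 mm2
phi*Pn = 0.65 * 0.80 * (0.85 * 40 * (246892 - 7406.76) + 420 * 7406.76) / 1000
= 5851.74 kN

5851.74


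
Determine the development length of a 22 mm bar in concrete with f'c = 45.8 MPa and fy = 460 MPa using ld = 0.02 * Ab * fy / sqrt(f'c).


Ab = pi * 22^2 / 4 = 380.133 mm2
ld = 0.02 * 380.133 * 460 / sqrt(45.8)
= 516.8 mm

516.8


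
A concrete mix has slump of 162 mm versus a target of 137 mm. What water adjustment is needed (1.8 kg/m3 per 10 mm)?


Difference = 137 - 162 = -25 mm
Water adjustment = -25 * 1.8 / 10 = -4.5 kg/m3

-4.5


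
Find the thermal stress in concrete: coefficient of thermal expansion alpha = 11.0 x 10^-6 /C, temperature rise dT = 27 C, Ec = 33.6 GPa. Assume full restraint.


sigma = alpha * dT * Ec
= 11.0e-6 * 27 * 33.6 * 1000
= 9.979 MPa

9.979


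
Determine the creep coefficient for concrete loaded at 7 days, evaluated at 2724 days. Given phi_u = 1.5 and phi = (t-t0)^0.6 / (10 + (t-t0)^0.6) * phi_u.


dt = 2724 - 7 = 2717
phi = 2717^0.6 / (10 + 2717^0.6) * 1.5
= 1.38

1.38


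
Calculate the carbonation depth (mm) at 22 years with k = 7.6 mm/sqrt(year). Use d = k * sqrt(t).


depth = k * sqrt(t)
= 7.6 * sqrt(22)
= 35.65 mm

35.65


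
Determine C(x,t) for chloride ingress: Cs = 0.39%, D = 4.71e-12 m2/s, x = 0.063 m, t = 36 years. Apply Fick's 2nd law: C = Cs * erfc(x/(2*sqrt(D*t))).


t_seconds = 36 * 365.25 * 24 * 3600 = 1136073600.0 s
arg = 0.063 / (2 * sqrt(4.71e-12 * 1136073600.0))
= 0.4306
erfc(0.4306) = 0.5425
C = 0.39 * 0.5425 = 0.2116%

0.2116


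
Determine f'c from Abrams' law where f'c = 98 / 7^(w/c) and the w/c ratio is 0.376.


f'c = 98 / 7^0.376
= 98 / 2.079
= 47.15 MPa

47.15


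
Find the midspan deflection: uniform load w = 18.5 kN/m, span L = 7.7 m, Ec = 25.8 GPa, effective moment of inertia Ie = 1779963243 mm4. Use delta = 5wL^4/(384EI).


Convert: L = 7.7 m = 7700 mm, Ec = 25.8 GPa = 25800 MPa
delta = 5 * 18.5 * 7700^4 / (384 * 25800 * 1779963243)
= 18.44 mm

18.44


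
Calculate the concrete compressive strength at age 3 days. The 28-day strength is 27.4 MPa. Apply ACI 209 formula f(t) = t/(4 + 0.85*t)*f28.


f(3) = 3 / (4 + 0.85 * 3) * 27.4
= 3 / 6.55 * 27.4
= 12.55 MPa

12.55


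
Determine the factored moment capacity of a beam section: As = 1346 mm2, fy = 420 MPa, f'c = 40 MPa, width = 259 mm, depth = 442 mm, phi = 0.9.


a = As * fy / (0.85 * f'c * b)
= 1346 * 420 / (0.85 * 40 * 259)
= 64.1971 mm
Mn = As * fy * (d - a/2) / 10^6
= 231.7255 kN-m
phi*Mn = 0.9 * 231.7255 = 208.55 kN-m

208.55


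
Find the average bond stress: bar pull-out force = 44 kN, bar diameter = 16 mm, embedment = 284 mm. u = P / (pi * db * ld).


u = P / (pi * db * ld)
= 44 * 1000 / (pi * 16 * 284)
= 3.082 MPa

3.082


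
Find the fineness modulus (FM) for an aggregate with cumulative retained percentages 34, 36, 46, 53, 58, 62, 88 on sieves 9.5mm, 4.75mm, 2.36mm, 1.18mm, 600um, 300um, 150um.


FM = sum(cumulative % retained) / 100
= 377 / 100
= 3.77

3.77


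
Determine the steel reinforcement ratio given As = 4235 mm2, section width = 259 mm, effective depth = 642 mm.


rho = As / (b * d)
= 4235 / (259 * 642)
= 0.0255

0.0255


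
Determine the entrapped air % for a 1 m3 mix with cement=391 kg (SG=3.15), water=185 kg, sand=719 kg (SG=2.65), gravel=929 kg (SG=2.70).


Vol cement = 391 / (3.15 * 1000) = 0.124127 m3
Vol water = 185 / 1000 = 0.185 m3
Vol sand = 719 / (2.65 * 1000) = 0.271321 m3
Vol gravel = 929 / (2.70 * 1000) = 0.344074 m3
Total solid + water volume = 0.924522 m3
Air = (1 - 0.924522) * 100 = 7.55%

7.55


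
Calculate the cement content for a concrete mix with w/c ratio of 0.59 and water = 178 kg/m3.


Cement = water / (w/c)
= 178 / 0.59
= 301.7 kg/m3

301.7


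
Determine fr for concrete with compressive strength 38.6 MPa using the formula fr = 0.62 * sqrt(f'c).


fr = 0.62 * sqrt(38.6)
= 3.852 MPa

3.852


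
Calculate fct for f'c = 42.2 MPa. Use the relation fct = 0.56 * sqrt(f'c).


fct = 0.56 * sqrt(42.2)
= 0.56 * 6.496
= 3.638 MPa

3.638


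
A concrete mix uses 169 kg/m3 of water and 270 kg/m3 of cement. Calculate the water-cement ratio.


w/c = water / cement
w/c = 169 / 270 = 0.626

0.626


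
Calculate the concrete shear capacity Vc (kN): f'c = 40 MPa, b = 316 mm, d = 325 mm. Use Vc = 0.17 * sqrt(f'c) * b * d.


Vc = 0.17 * sqrt(40) * 316 * 325 / 1000
= 110.42 kN

110.42


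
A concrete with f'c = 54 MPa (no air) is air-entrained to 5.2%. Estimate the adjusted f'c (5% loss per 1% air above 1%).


Strength loss = (5.2 - 1) * 5 = 21.0%
f'c = 54 * (1 - 21.0/100)
= 42.66 MPa

42.66


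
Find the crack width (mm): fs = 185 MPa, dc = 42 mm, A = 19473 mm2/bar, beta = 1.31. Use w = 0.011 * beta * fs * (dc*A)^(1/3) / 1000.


w = 0.011 * beta * fs * (dc * A)^(1/3) / 1000
= 0.011 * 1.31 * 185 * (42 * 19473)^(1/3) / 1000
= 0.249 mm

0.249


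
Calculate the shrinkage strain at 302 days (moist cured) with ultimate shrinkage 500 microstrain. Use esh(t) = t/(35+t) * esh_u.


esh(302) = 302 / (35 + 302) * 500
= 302 / 337 * 500
= 448.1 microstrain

448.1


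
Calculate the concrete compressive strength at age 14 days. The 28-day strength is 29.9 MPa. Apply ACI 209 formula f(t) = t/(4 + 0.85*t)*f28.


f(14) = 14 / (4 + 0.85 * 14) * 29.9
= 14 / 15.9 * 29.9
= 26.33 MPa

26.33


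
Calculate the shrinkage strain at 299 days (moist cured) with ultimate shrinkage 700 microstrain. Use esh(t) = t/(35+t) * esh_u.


esh(299) = 299 / (35 + 299) * 700
= 299 / 334 * 700
= 626.6 microstrain

626.6


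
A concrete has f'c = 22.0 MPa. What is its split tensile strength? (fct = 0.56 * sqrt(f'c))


fct = 0.56 * sqrt(22.0)
= 0.56 * 4.69
= 2.627 MPa

2.627


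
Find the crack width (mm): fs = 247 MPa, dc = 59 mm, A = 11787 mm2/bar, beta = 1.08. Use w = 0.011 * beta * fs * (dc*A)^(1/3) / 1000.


w = 0.011 * beta * fs * (dc * A)^(1/3) / 1000
= 0.011 * 1.08 * 247 * (59 * 11787)^(1/3) / 1000
= 0.26 mm

0.26


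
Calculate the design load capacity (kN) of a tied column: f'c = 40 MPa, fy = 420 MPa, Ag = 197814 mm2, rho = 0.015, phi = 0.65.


Ast = rho * Ag = 0.015 * 197814 = 2967.21 mm2
phi*Pn = 0.65 * 0.80 * (0.85 * 40 * (197814 - 2967.21) + 420 * 2967.21) / 1000
= 4092.93 kN

4092.93


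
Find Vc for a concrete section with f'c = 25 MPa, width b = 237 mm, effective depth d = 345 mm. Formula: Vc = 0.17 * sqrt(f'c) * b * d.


Vc = 0.17 * sqrt(25) * 237 * 345 / 1000
= 69.5 kN

69.5


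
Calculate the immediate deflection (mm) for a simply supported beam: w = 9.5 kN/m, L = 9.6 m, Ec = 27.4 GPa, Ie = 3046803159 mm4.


Convert: L = 9.6 m = 9600 mm, Ec = 27.4 GPa = 27400 MPa
delta = 5 * 9.5 * 9600^4 / (384 * 27400 * 3046803159)
= 12.58 mm

12.58


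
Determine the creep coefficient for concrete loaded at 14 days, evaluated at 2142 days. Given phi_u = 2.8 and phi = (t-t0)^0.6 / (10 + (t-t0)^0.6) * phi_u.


dt = 2142 - 14 = 2128
phi = 2128^0.6 / (10 + 2128^0.6) * 2.8
= 2.544

2.544


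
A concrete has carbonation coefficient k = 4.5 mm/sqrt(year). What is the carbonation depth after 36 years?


depth = k * sqrt(t)
= 4.5 * sqrt(36)
= 27.0 mm

27.0


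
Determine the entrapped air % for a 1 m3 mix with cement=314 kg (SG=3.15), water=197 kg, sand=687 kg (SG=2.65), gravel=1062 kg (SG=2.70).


Vol cement = 314 / (3.15 * 1000) = 0.099683 m3
Vol water = 197 / 1000 = 0.197 m3
Vol sand = 687 / (2.65 * 1000) = 0.259245 m3
Vol gravel = 1062 / (2.70 * 1000) = 0.393333 m3
Total solid + water volume = 0.949261 m3
Air = (1 - 0.949261) * 100 = 5.07%

5.07


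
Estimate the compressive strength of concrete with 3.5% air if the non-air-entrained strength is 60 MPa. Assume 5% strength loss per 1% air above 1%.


Strength loss = (3.5 - 1) * 5 = 12.5%
f'c = 60 * (1 - 12.5/100)
= 52.5 MPa

52.5


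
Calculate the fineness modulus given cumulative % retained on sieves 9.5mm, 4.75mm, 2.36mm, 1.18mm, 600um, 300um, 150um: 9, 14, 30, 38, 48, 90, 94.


FM = sum(cumulative % retained) / 100
= 323 / 100
= 3.23

3.23


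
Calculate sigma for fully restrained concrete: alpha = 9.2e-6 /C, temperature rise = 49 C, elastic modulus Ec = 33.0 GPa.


sigma = alpha * dT * Ec
= 9.2e-6 * 49 * 33.0 * 1000
= 14.876 MPa

14.876


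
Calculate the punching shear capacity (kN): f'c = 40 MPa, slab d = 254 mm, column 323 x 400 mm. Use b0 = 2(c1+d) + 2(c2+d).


b0 = 2*(323 + 254) + 2*(400 + 254) = 2462 mm
Vc = 0.33 * sqrt(40) * 2462 * 254 / 1000
= 1305.17 kN

1305.17


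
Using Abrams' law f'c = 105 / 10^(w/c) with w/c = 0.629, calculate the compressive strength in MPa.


f'c = 105 / 10^0.629
= 105 / 4.256
= 24.67 MPa

24.67


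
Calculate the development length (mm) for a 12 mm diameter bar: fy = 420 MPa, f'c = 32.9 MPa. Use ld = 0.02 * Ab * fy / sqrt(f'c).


Ab = pi * 12^2 / 4 = 113.097 mm2
ld = 0.02 * 113.097 * 420 / sqrt(32.9)
= 165.6 mm

165.6


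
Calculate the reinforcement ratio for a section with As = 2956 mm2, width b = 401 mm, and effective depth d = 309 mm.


rho = As / (b * d)
= 2956 / (401 * 309)
= 0.0239

0.0239


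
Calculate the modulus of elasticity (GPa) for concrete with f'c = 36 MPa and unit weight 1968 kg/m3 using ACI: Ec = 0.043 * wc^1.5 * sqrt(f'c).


Ec = 0.043 * 1968^1.5 * sqrt(36) / 1000
= 22.52 GPa

22.52


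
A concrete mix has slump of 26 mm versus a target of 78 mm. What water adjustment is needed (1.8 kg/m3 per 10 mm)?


Difference = 78 - 26 = 52 mm
Water adjustment = 52 * 1.8 / 10 = 9.4 kg/m3

9.4


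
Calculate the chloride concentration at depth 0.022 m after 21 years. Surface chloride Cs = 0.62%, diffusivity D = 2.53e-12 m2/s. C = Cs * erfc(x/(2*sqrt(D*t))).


t_seconds = 21 * 365.25 * 24 * 3600 = 662709600.0 s
arg = 0.022 / (2 * sqrt(2.53e-12 * 662709600.0))
= 0.2686
erfc(0.2686) = 0.704
C = 0.62 * 0.704 = 0.4365%

0.4365


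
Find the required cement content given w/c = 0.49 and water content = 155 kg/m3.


Cement = water / (w/c)
= 155 / 0.49
= 316.3 kg/m3

316.3


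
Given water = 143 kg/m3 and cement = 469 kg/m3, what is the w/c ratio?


w/c = water / cement
w/c = 143 / 469 = 0.305

0.305


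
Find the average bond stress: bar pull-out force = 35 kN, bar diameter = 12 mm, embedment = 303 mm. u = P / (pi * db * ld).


u = P / (pi * db * ld)
= 35 * 1000 / (pi * 12 * 303)
= 3.064 MPa

3.064


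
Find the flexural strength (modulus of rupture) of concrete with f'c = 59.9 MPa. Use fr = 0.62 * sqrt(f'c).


fr = 0.62 * sqrt(59.9)
= 4.798 MPa

4.798


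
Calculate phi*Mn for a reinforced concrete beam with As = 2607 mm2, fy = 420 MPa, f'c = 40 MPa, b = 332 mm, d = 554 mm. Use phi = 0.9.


a = As * fy / (0.85 * f'c * b)
= 2607 * 420 / (0.85 * 40 * 332)
= 97.0004 mm
Mn = As * fy * (d - a/2) / 10^6
= 553.492 kN-m
phi*Mn = 0.9 * 553.492 = 498.14 kN-m

498.14


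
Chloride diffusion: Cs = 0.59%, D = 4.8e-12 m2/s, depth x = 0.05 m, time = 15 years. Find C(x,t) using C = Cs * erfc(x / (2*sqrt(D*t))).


t_seconds = 15 * 365.25 * 24 * 3600 = 473364000.0 s
arg = 0.05 / (2 * sqrt(4.8e-12 * 473364000.0))
= 0.5245
erfc(0.5245) = 0.4583
C = 0.59 * 0.4583 = 0.2704%

0.2704


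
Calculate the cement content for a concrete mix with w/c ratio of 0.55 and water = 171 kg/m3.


Cement = water / (w/c)
= 171 / 0.55
= 310.9 kg/m3

310.9


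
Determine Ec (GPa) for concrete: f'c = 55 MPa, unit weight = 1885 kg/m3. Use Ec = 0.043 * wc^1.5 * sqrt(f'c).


Ec = 0.043 * 1885^1.5 * sqrt(55) / 1000
= 26.1 GPa

26.1


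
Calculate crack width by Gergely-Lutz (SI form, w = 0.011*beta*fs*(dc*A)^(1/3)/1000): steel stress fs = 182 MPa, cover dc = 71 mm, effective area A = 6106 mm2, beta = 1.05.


w = 0.011 * beta * fs * (dc * A)^(1/3) / 1000
= 0.011 * 1.05 * 182 * (71 * 6106)^(1/3) / 1000
= 0.159 mm

0.159


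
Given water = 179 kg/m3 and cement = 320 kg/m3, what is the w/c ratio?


w/c = water / cement
w/c = 179 / 320 = 0.559

0.559


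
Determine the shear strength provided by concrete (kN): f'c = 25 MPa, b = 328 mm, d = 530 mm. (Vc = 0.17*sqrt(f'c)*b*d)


Vc = 0.17 * sqrt(25) * 328 * 530 / 1000
= 147.76 kN

147.76


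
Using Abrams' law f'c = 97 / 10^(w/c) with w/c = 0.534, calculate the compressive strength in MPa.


f'c = 97 / 10^0.534
= 97 / 3.42
= 28.36 MPa

28.36


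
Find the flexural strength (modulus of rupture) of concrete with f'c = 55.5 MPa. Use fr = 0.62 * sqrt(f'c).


fr = 0.62 * sqrt(55.5)
= 4.619 MPa

4.619


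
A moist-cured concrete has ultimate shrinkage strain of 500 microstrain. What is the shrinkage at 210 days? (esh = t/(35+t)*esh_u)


esh(210) = 210 / (35 + 210) * 500
= 210 / 245 * 500
= 428.6 microstrain

428.6


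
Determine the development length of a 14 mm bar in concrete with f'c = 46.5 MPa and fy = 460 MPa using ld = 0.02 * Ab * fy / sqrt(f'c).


Ab = pi * 14^2 / 4 = 153.938 mm2
ld = 0.02 * 153.938 * 460 / sqrt(46.5)
= 207.7 mm

207.7


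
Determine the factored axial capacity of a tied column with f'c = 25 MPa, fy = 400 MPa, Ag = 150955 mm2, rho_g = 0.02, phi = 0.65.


Ast = rho * Ag = 0.02 * 150955 = 3019.1 mm2
phi*Pn = 0.65 * 0.80 * (0.85 * 25 * (150955 - 3019.1) + 400 * 3019.1) / 1000
= 2262.66 kN

2262.66


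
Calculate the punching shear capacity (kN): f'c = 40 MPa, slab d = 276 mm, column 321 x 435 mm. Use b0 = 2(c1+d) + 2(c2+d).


b0 = 2*(321 + 276) + 2*(435 + 276) = 2616 mm
Vc = 0.33 * sqrt(40) * 2616 * 276 / 1000
= 1506.92 kN

1506.92


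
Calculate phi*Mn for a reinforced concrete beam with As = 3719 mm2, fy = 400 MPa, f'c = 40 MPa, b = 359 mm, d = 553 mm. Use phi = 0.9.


a = As * fy / (0.85 * f'c * b)
= 3719 * 400 / (0.85 * 40 * 359)
= 121.8745 mm
Mn = As * fy * (d - a/2) / 10^6
= 731.9926 kN-m
phi*Mn = 0.9 * 731.9926 = 658.79 kN-m

658.79


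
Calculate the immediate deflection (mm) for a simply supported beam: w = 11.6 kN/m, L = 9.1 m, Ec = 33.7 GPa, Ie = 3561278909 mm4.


Convert: L = 9.1 m = 9100 mm, Ec = 33.7 GPa = 33700 MPa
delta = 5 * 11.6 * 9100^4 / (384 * 33700 * 3561278909)
= 8.63 mm

8.63


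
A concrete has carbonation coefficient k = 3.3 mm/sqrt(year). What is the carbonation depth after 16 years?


depth = k * sqrt(t)
= 3.3 * sqrt(16)
= 13.2 mm

13.2


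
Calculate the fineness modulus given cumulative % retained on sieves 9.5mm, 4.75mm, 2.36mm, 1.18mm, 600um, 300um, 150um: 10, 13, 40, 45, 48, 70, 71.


FM = sum(cumulative % retained) / 100
= 297 / 100
= 2.97

2.97


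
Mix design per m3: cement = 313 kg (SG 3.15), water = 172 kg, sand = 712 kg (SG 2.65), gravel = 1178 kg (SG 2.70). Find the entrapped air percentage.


Vol cement = 313 / (3.15 * 1000) = 0.099365 m3
Vol water = 172 / 1000 = 0.172 m3
Vol sand = 712 / (2.65 * 1000) = 0.268679 m3
Vol gravel = 1178 / (2.70 * 1000) = 0.436296 m3
Total solid + water volume = 0.976341 m3
Air = (1 - 0.976341) * 100 = 2.37%

2.37


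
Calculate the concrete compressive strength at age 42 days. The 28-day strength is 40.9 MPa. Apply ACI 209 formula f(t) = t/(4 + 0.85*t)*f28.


f(42) = 42 / (4 + 0.85 * 42) * 40.9
= 42 / 39.7 * 40.9
= 43.27 MPa

43.27


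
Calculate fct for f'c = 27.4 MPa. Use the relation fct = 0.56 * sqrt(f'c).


fct = 0.56 * sqrt(27.4)
= 0.56 * 5.235
= 2.931 MPa

2.931


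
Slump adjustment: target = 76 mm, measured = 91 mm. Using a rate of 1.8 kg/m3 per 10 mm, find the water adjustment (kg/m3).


Difference = 76 - 91 = -15 mm
Water adjustment = -15 * 1.8 / 10 = -2.7 kg/m3

-2.7


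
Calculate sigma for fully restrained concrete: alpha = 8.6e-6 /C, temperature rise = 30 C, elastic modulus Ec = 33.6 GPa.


sigma = alpha * dT * Ec
= 8.6e-6 * 30 * 33.6 * 1000
= 8.669 MPa

8.669


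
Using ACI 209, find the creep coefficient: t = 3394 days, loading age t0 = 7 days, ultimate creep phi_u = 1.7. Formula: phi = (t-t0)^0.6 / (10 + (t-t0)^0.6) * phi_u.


dt = 3394 - 7 = 3387
phi = 3387^0.6 / (10 + 3387^0.6) * 1.7
= 1.58

1.58


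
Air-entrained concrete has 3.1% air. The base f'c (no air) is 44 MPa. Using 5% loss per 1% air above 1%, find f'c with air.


Strength loss = (3.1 - 1) * 5 = 10.5%
f'c = 44 * (1 - 10.5/100)
= 39.38 MPa

39.38


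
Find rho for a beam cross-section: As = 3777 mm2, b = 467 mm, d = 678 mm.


rho = As / (b * d)
= 3777 / (467 * 678)
= 0.0119

0.0119


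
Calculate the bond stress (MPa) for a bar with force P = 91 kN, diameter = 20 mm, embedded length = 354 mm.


u = P / (pi * db * ld)
= 91 * 1000 / (pi * 20 * 354)
= 4.091 MPa

4.091


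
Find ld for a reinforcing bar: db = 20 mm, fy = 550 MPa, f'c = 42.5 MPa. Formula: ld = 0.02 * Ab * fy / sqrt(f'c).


Ab = pi * 20^2 / 4 = 314.159 mm2
ld = 0.02 * 314.159 * 550 / sqrt(42.5)
= 530.1 mm

530.1


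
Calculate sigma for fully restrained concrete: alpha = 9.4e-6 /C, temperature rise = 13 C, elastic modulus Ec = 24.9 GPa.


sigma = alpha * dT * Ec
= 9.4e-6 * 13 * 24.9 * 1000
= 3.043 MPa

3.043


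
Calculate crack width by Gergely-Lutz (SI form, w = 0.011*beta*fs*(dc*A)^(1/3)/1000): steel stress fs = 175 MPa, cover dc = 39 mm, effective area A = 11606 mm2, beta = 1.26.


w = 0.011 * beta * fs * (dc * A)^(1/3) / 1000
= 0.011 * 1.26 * 175 * (39 * 11606)^(1/3) / 1000
= 0.186 mm

0.186


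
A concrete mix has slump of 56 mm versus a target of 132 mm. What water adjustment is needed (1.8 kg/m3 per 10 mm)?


Difference = 132 - 56 = 76 mm
Water adjustment = 76 * 1.8 / 10 = 13.7 kg/m3

13.7


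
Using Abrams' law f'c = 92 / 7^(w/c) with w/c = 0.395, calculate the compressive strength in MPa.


f'c = 92 / 7^0.395
= 92 / 2.157
= 42.66 MPa

42.66


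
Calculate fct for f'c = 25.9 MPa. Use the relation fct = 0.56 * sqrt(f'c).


fct = 0.56 * sqrt(25.9)
= 0.56 * 5.089
= 2.85 MPa

2.85


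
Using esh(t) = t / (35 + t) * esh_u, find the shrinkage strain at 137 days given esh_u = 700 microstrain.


esh(137) = 137 / (35 + 137) * 700
= 137 / 172 * 700
= 557.6 microstrain

557.6


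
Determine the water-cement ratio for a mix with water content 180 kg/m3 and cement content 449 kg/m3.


w/c = water / cement
w/c = 180 / 449 = 0.401

0.401


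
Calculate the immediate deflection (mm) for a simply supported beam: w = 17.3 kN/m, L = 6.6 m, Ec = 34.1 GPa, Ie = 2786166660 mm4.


Convert: L = 6.6 m = 6600 mm, Ec = 34.1 GPa = 34100 MPa
delta = 5 * 17.3 * 6600^4 / (384 * 34100 * 2786166660)
= 4.5 mm

4.5


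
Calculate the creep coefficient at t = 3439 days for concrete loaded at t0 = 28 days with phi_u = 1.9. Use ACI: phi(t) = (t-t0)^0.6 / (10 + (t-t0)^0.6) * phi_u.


dt = 3439 - 28 = 3411
phi = 3411^0.6 / (10 + 3411^0.6) * 1.9
= 1.766

1.766


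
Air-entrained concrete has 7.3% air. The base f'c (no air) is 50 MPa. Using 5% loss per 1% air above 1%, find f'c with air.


Strength loss = (7.3 - 1) * 5 = 31.5%
f'c = 50 * (1 - 31.5/100)
= 34.25 MPa

34.25


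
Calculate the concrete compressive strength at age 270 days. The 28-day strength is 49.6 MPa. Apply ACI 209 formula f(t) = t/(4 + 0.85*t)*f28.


f(270) = 270 / (4 + 0.85 * 270) * 49.6
= 270 / 233.5 * 49.6
= 57.35 MPa

57.35


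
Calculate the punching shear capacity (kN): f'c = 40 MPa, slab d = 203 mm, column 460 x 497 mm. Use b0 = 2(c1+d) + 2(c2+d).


b0 = 2*(460 + 203) + 2*(497 + 203) = 2726 mm
Vc = 0.33 * sqrt(40) * 2726 * 203 / 1000
= 1154.96 kN

1154.96


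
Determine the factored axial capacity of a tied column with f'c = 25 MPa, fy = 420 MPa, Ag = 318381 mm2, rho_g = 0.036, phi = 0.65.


Ast = rho * Ag = 0.036 * 318381 = 11461.716 mm2
phi*Pn = 0.65 * 0.80 * (0.85 * 25 * (318381 - 11461.716) + 420 * 11461.716) / 1000
= 5894.7 kN

5894.7


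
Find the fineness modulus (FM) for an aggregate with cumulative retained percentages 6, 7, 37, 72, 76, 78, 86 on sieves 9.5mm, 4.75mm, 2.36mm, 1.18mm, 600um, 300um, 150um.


FM = sum(cumulative % retained) / 100
= 362 / 100
= 3.62

3.62


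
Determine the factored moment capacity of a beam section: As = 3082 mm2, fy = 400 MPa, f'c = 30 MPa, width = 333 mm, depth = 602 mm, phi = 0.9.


a = As * fy / (0.85 * f'c * b)
= 3082 * 400 / (0.85 * 30 * 333)
= 145.1805 mm
Mn = As * fy * (d - a/2) / 10^6
= 652.6564 kN-m
phi*Mn = 0.9 * 652.6564 = 587.39 kN-m

587.39


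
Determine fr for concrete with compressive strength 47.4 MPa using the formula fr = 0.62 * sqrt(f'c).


fr = 0.62 * sqrt(47.4)
= 4.269 MPa

4.269


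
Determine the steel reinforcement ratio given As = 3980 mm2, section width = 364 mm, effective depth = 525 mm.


rho = As / (b * d)
= 3980 / (364 * 525)
= 0.0208

0.0208


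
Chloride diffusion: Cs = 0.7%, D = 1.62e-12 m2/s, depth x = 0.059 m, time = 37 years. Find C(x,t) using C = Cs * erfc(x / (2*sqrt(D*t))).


t_seconds = 37 * 365.25 * 24 * 3600 = 1167631200.0 s
arg = 0.059 / (2 * sqrt(1.62e-12 * 1167631200.0))
= 0.6783
erfc(0.6783) = 0.3374
C = 0.7 * 0.3374 = 0.2362%

0.2362


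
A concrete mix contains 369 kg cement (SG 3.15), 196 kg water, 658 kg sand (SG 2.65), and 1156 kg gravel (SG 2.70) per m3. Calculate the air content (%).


Vol cement = 369 / (3.15 * 1000) = 0.117143 m3
Vol water = 196 / 1000 = 0.196 m3
Vol sand = 658 / (2.65 * 1000) = 0.248302 m3
Vol gravel = 1156 / (2.70 * 1000) = 0.428148 m3
Total solid + water volume = 0.989593 m3
Air = (1 - 0.989593) * 100 = 1.04%

1.04


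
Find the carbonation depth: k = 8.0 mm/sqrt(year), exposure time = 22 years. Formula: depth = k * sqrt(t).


depth = k * sqrt(t)
= 8.0 * sqrt(22)
= 37.52 mm

37.52


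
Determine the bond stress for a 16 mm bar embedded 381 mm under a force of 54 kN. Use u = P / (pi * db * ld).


u = P / (pi * db * ld)
= 54 * 1000 / (pi * 16 * 381)
= 2.82 MPa

2.82


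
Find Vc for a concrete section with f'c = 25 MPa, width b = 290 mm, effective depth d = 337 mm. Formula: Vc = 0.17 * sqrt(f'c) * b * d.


Vc = 0.17 * sqrt(25) * 290 * 337 / 1000
= 83.07 kN

83.07


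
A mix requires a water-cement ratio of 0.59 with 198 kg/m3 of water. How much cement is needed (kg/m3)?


Cement = water / (w/c)
= 198 / 0.59
= 335.6 kg/m3

335.6
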